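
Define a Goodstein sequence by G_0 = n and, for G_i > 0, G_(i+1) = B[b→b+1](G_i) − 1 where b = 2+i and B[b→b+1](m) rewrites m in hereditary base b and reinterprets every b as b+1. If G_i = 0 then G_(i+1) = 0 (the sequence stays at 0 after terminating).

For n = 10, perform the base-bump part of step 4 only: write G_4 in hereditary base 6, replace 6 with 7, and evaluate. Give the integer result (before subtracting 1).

base 2: 10 = 2^(2 + 1) + 2; at 3: 3^(3 + 1) + 3 = 84; next = 83
base 3: 83 = 3^(3 + 1) + 2; at 4: 4^(4 + 1) + 2 = 1026; next = 1025
base 4: 1025 = 4^(4 + 1) + 1; at 5: 5^(5 + 1) + 1 = 15626; next = 15625
base 5: 15625 = 5^(5 + 1); at 6: 6^(6 + 1) = 279936; next = 279935

4215755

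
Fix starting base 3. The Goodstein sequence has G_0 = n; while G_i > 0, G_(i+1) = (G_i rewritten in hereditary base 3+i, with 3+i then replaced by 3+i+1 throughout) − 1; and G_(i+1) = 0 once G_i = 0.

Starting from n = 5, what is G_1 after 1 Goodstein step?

5 —HB3→ 3 + 2 —bump→ 4 + 2 = 6 —(−1)→ 5
5 —HB4→ 4 + 1 —bump→ 5 + 1 = 6 —(−1)→ 5

5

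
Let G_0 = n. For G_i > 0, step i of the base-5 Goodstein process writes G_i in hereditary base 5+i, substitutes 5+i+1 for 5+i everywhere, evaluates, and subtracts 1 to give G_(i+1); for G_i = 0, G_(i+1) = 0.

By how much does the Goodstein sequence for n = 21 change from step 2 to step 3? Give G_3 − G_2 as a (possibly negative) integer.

2

(0) 21|_5 = 4·5 + 1 ↦ 4·6 + 1|_6 = 25 ⇒ 24
(1) 24|_6 = 4·6 ↦ 4·7|_7 = 28 ⇒ 27
(2) 27|_7 = 3·7 + 6 ↦ 3·8 + 6|_8 = 30 ⇒ 29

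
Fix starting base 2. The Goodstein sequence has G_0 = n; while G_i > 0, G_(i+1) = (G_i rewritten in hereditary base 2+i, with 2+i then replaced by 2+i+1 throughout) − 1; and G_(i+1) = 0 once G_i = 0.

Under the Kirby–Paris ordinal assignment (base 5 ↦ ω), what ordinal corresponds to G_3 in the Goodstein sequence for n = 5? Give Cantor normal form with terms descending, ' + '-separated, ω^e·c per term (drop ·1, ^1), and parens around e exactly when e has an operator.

base 2: 5 = 2^2 + 1; at 3: 3^3 + 1 = 28; next = 27
base 3: 27 = 3^3; at 4: 4^4 = 256; next = 255
base 4: 255 = 3·4^3 + 3·4^2 + 3·4 + 3; at 5: 3·5^3 + 3·5^2 + 3·5 + 3 = 468; next = 467

ω^3·3 + ω^2·3 + ω·3 + 2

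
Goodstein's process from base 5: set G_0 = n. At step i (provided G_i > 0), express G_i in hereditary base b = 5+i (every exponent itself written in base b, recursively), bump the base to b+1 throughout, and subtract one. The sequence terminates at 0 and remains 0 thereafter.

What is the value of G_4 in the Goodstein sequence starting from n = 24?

36

step 0: 24 = 4·5 + 4; sub 6 for 5: 4·6 + 4; = 28; G_1 = 28−1 = 27
step 1: 27 = 4·6 + 3; sub 7 for 6: 4·7 + 3; = 31; G_2 = 31−1 = 30
step 2: 30 = 4·7 + 2; sub 8 for 7: 4·8 + 2; = 34; G_3 = 34−1 = 33
step 3: 33 = 4·8 + 1; sub 9 for 8: 4·9 + 1; = 37; G_4 = 37−1 = 36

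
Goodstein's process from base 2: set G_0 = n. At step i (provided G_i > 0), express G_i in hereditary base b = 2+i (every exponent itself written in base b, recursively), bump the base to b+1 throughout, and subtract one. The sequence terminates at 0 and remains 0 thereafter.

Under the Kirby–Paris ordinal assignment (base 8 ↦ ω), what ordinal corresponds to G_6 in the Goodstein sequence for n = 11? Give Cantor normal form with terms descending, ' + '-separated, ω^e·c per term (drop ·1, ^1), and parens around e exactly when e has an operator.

G_0=11  [base 2] 2^(2 + 1) + 2 + 1  →[2↦3]→  3^(3 + 1) + 3 + 1 = 85  −1 ⇒ G_1=84
G_1=84  [base 3] 3^(3 + 1) + 3  →[3↦4]→  4^(4 + 1) + 4 = 1028  −1 ⇒ G_2=1027
G_2=1027  [base 4] 4^(4 + 1) + 3  →[4↦5]→  5^(5 + 1) + 3 = 15628  −1 ⇒ G_3=15627
G_3=15627  [base 5] 5^(5 + 1) + 2  →[5↦6]→  6^(6 + 1) + 2 = 279938  −1 ⇒ G_4=279937
G_4=279937  [base 6] 6^(6 + 1) + 1  →[6↦7]→  7^(7 + 1) + 1 = 5764802  −1 ⇒ G_5=5764801
G_5=5764801  [base 7] 7^(7 + 1)  →[7↦8]→  8^(8 + 1) = 134217728  −1 ⇒ G_6=134217727

ω^ω·7 + ω^7·7 + ω^6·7 + ω^5·7 + ω^4·7 + ω^3·7 + ω^2·7 + ω·7 + 7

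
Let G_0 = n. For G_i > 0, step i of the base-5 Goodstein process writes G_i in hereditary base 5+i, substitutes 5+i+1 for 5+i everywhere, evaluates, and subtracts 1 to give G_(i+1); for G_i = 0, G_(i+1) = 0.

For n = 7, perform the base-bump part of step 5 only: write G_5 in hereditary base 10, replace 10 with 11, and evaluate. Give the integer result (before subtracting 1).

base 5: 7 = 5 + 2; at 6: 6 + 2 = 8; next = 7
base 6: 7 = 6 + 1; at 7: 7 + 1 = 8; next = 7
base 7: 7 = 7; at 8: 8 = 8; next = 7
base 8: 7 = 7; at 9: 7 = 7; next = 6
base 9: 6 = 6; at 10: 6 = 6; next = 5
base 10: 5 = 5; at 11: 5 = 5; next = 4

5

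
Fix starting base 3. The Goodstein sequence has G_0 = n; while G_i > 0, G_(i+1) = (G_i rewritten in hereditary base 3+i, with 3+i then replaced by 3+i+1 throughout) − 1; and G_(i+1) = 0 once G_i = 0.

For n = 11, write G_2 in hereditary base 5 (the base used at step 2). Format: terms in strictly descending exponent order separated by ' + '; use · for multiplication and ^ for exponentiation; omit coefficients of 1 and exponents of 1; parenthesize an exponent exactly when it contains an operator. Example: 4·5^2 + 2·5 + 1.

G_0 = 11. HB_3(11) = 3^2 + 2. Bump = 18. G_1 = 17.
G_1 = 17. HB_4(17) = 4^2 + 1. Bump = 26. G_2 = 25.
G_2 = 25. HB_5(25) = 5^2. Bump = 36. G_3 = 35.

5^2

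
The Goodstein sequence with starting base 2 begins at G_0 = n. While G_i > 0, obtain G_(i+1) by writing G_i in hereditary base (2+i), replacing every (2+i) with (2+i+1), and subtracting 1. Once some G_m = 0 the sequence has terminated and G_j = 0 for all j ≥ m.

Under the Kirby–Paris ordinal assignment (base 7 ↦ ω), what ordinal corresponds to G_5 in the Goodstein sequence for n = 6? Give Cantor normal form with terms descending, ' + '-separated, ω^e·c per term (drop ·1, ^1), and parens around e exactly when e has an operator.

ω^5·5 + ω^4·5 + ω^3·5 + ω^2·5 + ω·5 + 4

G_0=6  [base 2] 2^2 + 2  →[2↦3]→  3^3 + 3 = 30  −1 ⇒ G_1=29
G_1=29  [base 3] 3^3 + 2  →[3↦4]→  4^4 + 2 = 258  −1 ⇒ G_2=257
G_2=257  [base 4] 4^4 + 1  →[4↦5]→  5^5 + 1 = 3126  −1 ⇒ G_3=3125
G_3=3125  [base 5] 5^5  →[5↦6]→  6^6 = 46656  −1 ⇒ G_4=46655
G_4=46655  [base 6] 5·6^5 + 5·6^4 + 5·6^3 + 5·6^2 + 5·6 + 5  →[6↦7]→  5·7^5 + 5·7^4 + 5·7^3 + 5·7^2 + 5·7 + 5 = 98040  −1 ⇒ G_5=98039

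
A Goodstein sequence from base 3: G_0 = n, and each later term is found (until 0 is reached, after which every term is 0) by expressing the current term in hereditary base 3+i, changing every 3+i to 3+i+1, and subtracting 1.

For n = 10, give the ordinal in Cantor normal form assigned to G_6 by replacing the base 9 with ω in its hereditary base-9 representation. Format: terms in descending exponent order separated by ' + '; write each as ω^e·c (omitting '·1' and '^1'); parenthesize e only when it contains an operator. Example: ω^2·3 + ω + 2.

base 3: 10 = 3^2 + 1; at 4: 4^2 + 1 = 17; next = 16
base 4: 16 = 4^2; at 5: 5^2 = 25; next = 24
base 5: 24 = 4·5 + 4; at 6: 4·6 + 4 = 28; next = 27
base 6: 27 = 4·6 + 3; at 7: 4·7 + 3 = 31; next = 30
base 7: 30 = 4·7 + 2; at 8: 4·8 + 2 = 34; next = 33
base 8: 33 = 4·8 + 1; at 9: 4·9 + 1 = 37; next = 36
base 9: 36 = 4·9; at 10: 4·10 = 40; next = 39

ω·4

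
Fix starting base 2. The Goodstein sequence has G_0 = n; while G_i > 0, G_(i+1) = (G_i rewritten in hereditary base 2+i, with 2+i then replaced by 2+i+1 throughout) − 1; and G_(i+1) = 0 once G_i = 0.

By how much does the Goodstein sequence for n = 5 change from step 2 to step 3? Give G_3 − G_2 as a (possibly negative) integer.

212

base 2: 5 = 2^2 + 1; at 3: 3^3 + 1 = 28; next = 27
base 3: 27 = 3^3; at 4: 4^4 = 256; next = 255
base 4: 255 = 3·4^3 + 3·4^2 + 3·4 + 3; at 5: 3·5^3 + 3·5^2 + 3·5 + 3 = 468; next = 467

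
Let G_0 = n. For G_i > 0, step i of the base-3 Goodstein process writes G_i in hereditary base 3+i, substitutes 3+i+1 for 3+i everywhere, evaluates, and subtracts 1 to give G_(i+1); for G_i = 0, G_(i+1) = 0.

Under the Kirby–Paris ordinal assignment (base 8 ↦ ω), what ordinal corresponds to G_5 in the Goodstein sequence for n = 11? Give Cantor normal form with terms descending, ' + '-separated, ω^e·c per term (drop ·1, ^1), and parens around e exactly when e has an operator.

11 —HB3→ 3^2 + 2 —bump→ 4^2 + 2 = 18 —(−1)→ 17
17 —HB4→ 4^2 + 1 —bump→ 5^2 + 1 = 26 —(−1)→ 25
25 —HB5→ 5^2 —bump→ 6^2 = 36 —(−1)→ 35
35 —HB6→ 5·6 + 5 —bump→ 5·7 + 5 = 40 —(−1)→ 39
39 —HB7→ 5·7 + 4 —bump→ 5·8 + 4 = 44 —(−1)→ 43
43 —HB8→ 5·8 + 3 —bump→ 5·9 + 3 = 48 —(−1)→ 47

ω·5 + 3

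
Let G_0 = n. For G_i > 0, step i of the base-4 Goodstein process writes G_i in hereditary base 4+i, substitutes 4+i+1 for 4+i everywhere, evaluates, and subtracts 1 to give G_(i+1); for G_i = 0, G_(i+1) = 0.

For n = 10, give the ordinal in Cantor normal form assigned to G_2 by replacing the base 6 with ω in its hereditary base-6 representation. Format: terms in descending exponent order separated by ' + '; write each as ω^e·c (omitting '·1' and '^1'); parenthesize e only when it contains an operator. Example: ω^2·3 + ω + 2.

[0] 10 ≡ 2·4 + 2 (base 4). Lift 5: 12. −1: 11.
[1] 11 ≡ 2·5 + 1 (base 5). Lift 6: 13. −1: 12.
[2] 12 ≡ 2·6 (base 6). Lift 7: 14. −1: 13.

ω·2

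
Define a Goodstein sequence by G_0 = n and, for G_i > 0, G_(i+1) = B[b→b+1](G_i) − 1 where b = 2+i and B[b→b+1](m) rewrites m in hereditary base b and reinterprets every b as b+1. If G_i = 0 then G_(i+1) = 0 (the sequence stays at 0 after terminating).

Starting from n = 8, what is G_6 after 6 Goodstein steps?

8 —HB2→ 2^(2 + 1) —bump→ 3^(3 + 1) = 81 —(−1)→ 80
80 —HB3→ 2·3^3 + 2·3^2 + 2·3 + 2 —bump→ 2·4^4 + 2·4^2 + 2·4 + 2 = 554 —(−1)→ 553
553 —HB4→ 2·4^4 + 2·4^2 + 2·4 + 1 —bump→ 2·5^5 + 2·5^2 + 2·5 + 1 = 6311 —(−1)→ 6310
6310 —HB5→ 2·5^5 + 2·5^2 + 2·5 —bump→ 2·6^6 + 2·6^2 + 2·6 = 93396 —(−1)→ 93395
93395 —HB6→ 2·6^6 + 2·6^2 + 6 + 5 —bump→ 2·7^7 + 2·7^2 + 7 + 5 = 1647196 —(−1)→ 1647195
1647195 —HB7→ 2·7^7 + 2·7^2 + 7 + 4 —bump→ 2·8^8 + 2·8^2 + 8 + 4 = 33554572 —(−1)→ 33554571
33554571 —HB8→ 2·8^8 + 2·8^2 + 8 + 3 —bump→ 2·9^9 + 2·9^2 + 9 + 3 = 774841152 —(−1)→ 774841151

33554571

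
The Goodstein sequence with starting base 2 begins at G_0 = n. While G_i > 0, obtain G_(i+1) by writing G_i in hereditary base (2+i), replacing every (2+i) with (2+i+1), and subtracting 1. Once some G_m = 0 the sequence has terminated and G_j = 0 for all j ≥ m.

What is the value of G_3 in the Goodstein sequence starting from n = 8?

6310

G_0 = 8. HB_2(8) = 2^(2 + 1). Bump = 81. G_1 = 80.
G_1 = 80. HB_3(80) = 2·3^3 + 2·3^2 + 2·3 + 2. Bump = 554. G_2 = 553.
G_2 = 553. HB_4(553) = 2·4^4 + 2·4^2 + 2·4 + 1. Bump = 6311. G_3 = 6310.
G_3 = 6310. HB_5(6310) = 2·5^5 + 2·5^2 + 2·5. Bump = 93396. G_4 = 93395.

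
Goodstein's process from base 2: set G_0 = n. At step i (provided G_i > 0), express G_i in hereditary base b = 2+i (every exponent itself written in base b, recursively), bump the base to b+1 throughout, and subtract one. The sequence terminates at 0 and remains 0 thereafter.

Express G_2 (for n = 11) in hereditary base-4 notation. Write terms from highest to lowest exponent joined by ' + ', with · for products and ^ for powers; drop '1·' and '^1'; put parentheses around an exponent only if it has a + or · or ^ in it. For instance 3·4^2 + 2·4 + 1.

4^(4 + 1) + 3

i=0: 11 = 2^(2 + 1) + 2 + 1 (b=2); 2→3: 3^(3 + 1) + 3 + 1 = 85; 85−1 = 84
i=1: 84 = 3^(3 + 1) + 3 (b=3); 3→4: 4^(4 + 1) + 4 = 1028; 1028−1 = 1027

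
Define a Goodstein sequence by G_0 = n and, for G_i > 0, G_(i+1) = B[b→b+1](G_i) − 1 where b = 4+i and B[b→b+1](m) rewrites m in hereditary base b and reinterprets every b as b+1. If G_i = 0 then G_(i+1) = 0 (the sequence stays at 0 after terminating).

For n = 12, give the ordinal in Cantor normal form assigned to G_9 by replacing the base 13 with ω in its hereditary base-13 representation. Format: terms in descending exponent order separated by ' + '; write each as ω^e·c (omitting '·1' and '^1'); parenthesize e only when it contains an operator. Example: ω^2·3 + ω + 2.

12 —HB4→ 3·4 —bump→ 3·5 = 15 —(−1)→ 14
14 —HB5→ 2·5 + 4 —bump→ 2·6 + 4 = 16 —(−1)→ 15
15 —HB6→ 2·6 + 3 —bump→ 2·7 + 3 = 17 —(−1)→ 16
16 —HB7→ 2·7 + 2 —bump→ 2·8 + 2 = 18 —(−1)→ 17
17 —HB8→ 2·8 + 1 —bump→ 2·9 + 1 = 19 —(−1)→ 18
18 —HB9→ 2·9 —bump→ 2·10 = 20 —(−1)→ 19
19 —HB10→ 10 + 9 —bump→ 11 + 9 = 20 —(−1)→ 19
19 —HB11→ 11 + 8 —bump→ 12 + 8 = 20 —(−1)→ 19
19 —HB12→ 12 + 7 —bump→ 13 + 7 = 20 —(−1)→ 19

ω + 6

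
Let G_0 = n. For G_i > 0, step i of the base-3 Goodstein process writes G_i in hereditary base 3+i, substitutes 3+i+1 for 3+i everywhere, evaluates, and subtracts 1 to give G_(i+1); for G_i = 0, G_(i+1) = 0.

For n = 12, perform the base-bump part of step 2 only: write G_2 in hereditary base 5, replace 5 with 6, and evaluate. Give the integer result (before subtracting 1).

38

12 —HB3→ 3^2 + 3 —bump→ 4^2 + 4 = 20 —(−1)→ 19
19 —HB4→ 4^2 + 3 —bump→ 5^2 + 3 = 28 —(−1)→ 27
27 —HB5→ 5^2 + 2 —bump→ 6^2 + 2 = 38 —(−1)→ 37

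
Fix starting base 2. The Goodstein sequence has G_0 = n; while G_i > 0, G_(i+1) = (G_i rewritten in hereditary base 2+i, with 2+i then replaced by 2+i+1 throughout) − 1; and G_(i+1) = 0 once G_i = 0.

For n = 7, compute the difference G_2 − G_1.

229

G_0=7  [base 2] 2^2 + 2 + 1  →[2↦3]→  3^3 + 3 + 1 = 31  −1 ⇒ G_1=30
G_1=30  [base 3] 3^3 + 3  →[3↦4]→  4^4 + 4 = 260  −1 ⇒ G_2=259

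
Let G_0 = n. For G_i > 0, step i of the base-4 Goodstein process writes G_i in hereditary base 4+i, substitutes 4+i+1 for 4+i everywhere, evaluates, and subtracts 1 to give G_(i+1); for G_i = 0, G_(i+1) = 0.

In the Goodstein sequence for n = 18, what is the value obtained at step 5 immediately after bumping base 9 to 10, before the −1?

G_0=18  [base 4] 4^2 + 2  →[4↦5]→  5^2 + 2 = 27  −1 ⇒ G_1=26
G_1=26  [base 5] 5^2 + 1  →[5↦6]→  6^2 + 1 = 37  −1 ⇒ G_2=36
G_2=36  [base 6] 6^2  →[6↦7]→  7^2 = 49  −1 ⇒ G_3=48
G_3=48  [base 7] 6·7 + 6  →[7↦8]→  6·8 + 6 = 54  −1 ⇒ G_4=53
G_4=53  [base 8] 6·8 + 5  →[8↦9]→  6·9 + 5 = 59  −1 ⇒ G_5=58
G_5=58  [base 9] 6·9 + 4  →[9↦10]→  6·10 + 4 = 64  −1 ⇒ G_6=63

64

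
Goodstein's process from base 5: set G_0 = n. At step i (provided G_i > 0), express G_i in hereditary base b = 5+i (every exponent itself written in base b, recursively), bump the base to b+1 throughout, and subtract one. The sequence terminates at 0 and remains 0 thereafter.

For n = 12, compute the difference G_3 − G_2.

1

(0) 12|_5 = 2·5 + 2 ↦ 2·6 + 2|_6 = 14 ⇒ 13
(1) 13|_6 = 2·6 + 1 ↦ 2·7 + 1|_7 = 15 ⇒ 14
(2) 14|_7 = 2·7 ↦ 2·8|_8 = 16 ⇒ 15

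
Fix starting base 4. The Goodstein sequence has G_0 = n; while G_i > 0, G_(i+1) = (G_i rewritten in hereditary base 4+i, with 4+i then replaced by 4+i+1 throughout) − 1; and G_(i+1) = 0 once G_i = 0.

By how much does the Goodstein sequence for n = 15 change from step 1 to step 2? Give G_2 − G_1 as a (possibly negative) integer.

step 0: 15 = 3·4 + 3; sub 5 for 4: 3·5 + 3; = 18; G_1 = 18−1 = 17
step 1: 17 = 3·5 + 2; sub 6 for 5: 3·6 + 2; = 20; G_2 = 20−1 = 19

2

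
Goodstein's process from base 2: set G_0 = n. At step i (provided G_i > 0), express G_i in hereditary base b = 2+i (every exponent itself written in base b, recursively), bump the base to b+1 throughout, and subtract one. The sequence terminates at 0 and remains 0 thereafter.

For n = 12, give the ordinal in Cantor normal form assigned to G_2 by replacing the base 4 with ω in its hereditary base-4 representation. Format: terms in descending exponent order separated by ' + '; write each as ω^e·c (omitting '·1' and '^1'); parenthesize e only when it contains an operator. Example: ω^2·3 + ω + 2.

ω^(ω + 1) + ω^2·2 + ω·2 + 1

base 2: 12 = 2^(2 + 1) + 2^2; at 3: 3^(3 + 1) + 3^3 = 108; next = 107
base 3: 107 = 3^(3 + 1) + 2·3^2 + 2·3 + 2; at 4: 4^(4 + 1) + 2·4^2 + 2·4 + 2 = 1066; next = 1065
base 4: 1065 = 4^(4 + 1) + 2·4^2 + 2·4 + 1; at 5: 5^(5 + 1) + 2·5^2 + 2·5 + 1 = 15686; next = 15685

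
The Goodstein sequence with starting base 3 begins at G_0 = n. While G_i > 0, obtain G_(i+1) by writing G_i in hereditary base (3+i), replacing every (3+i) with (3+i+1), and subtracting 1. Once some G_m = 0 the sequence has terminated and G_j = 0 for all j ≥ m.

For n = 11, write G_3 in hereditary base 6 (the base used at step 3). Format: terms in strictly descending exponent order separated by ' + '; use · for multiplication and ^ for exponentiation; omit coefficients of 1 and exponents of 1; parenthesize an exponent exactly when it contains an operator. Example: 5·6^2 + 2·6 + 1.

5·6 + 5

i=0: 11 = 3^2 + 2 (b=3); 3→4: 4^2 + 2 = 18; 18−1 = 17
i=1: 17 = 4^2 + 1 (b=4); 4→5: 5^2 + 1 = 26; 26−1 = 25
i=2: 25 = 5^2 (b=5); 5→6: 6^2 = 36; 36−1 = 35
i=3: 35 = 5·6 + 5 (b=6); 6→7: 5·7 + 5 = 40; 40−1 = 39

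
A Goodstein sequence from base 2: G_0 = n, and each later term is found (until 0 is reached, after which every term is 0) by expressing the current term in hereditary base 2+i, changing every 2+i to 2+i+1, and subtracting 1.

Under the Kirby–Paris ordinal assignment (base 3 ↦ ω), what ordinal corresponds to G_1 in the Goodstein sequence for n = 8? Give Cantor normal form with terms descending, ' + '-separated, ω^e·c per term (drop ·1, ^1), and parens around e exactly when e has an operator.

i=0: 8 = 2^(2 + 1) (b=2); 2→3: 3^(3 + 1) = 81; 81−1 = 80
i=1: 80 = 2·3^3 + 2·3^2 + 2·3 + 2 (b=3); 3→4: 2·4^4 + 2·4^2 + 2·4 + 2 = 554; 554−1 = 553

ω^ω·2 + ω^2·2 + ω·2 + 2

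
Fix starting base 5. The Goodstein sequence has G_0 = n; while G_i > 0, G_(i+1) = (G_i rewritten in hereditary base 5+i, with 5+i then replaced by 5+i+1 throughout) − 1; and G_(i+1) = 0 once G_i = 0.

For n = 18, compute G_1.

20

[0] 18 ≡ 3·5 + 3 (base 5). Lift 6: 21. −1: 20.
[1] 20 ≡ 3·6 + 2 (base 6). Lift 7: 23. −1: 22.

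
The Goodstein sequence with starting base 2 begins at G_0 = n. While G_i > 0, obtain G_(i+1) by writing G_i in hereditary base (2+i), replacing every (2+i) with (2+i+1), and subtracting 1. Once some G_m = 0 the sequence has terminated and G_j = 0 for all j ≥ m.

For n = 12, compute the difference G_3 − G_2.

14620

(0) 12|_2 = 2^(2 + 1) + 2^2 ↦ 3^(3 + 1) + 3^3|_3 = 108 ⇒ 107
(1) 107|_3 = 3^(3 + 1) + 2·3^2 + 2·3 + 2 ↦ 4^(4 + 1) + 2·4^2 + 2·4 + 2|_4 = 1066 ⇒ 1065
(2) 1065|_4 = 4^(4 + 1) + 2·4^2 + 2·4 + 1 ↦ 5^(5 + 1) + 2·5^2 + 2·5 + 1|_5 = 15686 ⇒ 15685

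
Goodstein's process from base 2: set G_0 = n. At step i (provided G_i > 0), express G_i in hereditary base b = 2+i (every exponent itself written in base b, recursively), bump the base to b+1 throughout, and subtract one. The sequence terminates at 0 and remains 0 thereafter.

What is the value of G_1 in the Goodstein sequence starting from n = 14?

(0) 14|_2 = 2^(2 + 1) + 2^2 + 2 ↦ 3^(3 + 1) + 3^3 + 3|_3 = 111 ⇒ 110
(1) 110|_3 = 3^(3 + 1) + 3^3 + 2 ↦ 4^(4 + 1) + 4^4 + 2|_4 = 1282 ⇒ 1281

110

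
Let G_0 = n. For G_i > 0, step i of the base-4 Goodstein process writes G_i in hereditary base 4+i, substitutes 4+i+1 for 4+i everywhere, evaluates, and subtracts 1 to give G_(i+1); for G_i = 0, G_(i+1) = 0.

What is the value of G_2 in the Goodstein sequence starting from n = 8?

9

i=0: 8 = 2·4 (b=4); 4→5: 2·5 = 10; 10−1 = 9
i=1: 9 = 5 + 4 (b=5); 5→6: 6 + 4 = 10; 10−1 = 9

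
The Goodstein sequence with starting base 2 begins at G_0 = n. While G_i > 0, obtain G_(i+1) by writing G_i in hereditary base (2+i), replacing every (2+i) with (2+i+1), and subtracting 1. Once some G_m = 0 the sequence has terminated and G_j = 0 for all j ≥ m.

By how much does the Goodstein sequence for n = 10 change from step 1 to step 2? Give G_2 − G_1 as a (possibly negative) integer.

base 2: 10 = 2^(2 + 1) + 2; at 3: 3^(3 + 1) + 3 = 84; next = 83
base 3: 83 = 3^(3 + 1) + 2; at 4: 4^(4 + 1) + 2 = 1026; next = 1025

942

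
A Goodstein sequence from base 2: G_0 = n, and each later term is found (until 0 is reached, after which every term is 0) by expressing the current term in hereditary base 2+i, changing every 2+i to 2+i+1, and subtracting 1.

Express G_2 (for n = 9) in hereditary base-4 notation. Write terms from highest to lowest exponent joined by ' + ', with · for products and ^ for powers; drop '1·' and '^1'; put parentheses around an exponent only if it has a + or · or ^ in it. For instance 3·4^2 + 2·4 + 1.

3·4^4 + 3·4^3 + 3·4^2 + 3·4 + 3

step 0: 9 = 2^(2 + 1) + 1; sub 3 for 2: 3^(3 + 1) + 1; = 82; G_1 = 82−1 = 81
step 1: 81 = 3^(3 + 1); sub 4 for 3: 4^(4 + 1); = 1024; G_2 = 1024−1 = 1023
step 2: 1023 = 3·4^4 + 3·4^3 + 3·4^2 + 3·4 + 3; sub 5 for 4: 3·5^5 + 3·5^3 + 3·5^2 + 3·5 + 3; = 9843; G_3 = 9843−1 = 9842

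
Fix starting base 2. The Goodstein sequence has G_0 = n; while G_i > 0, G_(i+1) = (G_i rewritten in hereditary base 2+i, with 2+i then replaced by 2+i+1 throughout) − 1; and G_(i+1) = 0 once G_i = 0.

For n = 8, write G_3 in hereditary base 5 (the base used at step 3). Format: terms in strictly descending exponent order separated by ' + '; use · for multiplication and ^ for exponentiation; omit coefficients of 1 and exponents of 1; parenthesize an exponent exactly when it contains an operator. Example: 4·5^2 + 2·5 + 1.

2·5^5 + 2·5^2 + 2·5

step 0: 8 = 2^(2 + 1); sub 3 for 2: 3^(3 + 1); = 81; G_1 = 81−1 = 80
step 1: 80 = 2·3^3 + 2·3^2 + 2·3 + 2; sub 4 for 3: 2·4^4 + 2·4^2 + 2·4 + 2; = 554; G_2 = 554−1 = 553
step 2: 553 = 2·4^4 + 2·4^2 + 2·4 + 1; sub 5 for 4: 2·5^5 + 2·5^2 + 2·5 + 1; = 6311; G_3 = 6311−1 = 6310
step 3: 6310 = 2·5^5 + 2·5^2 + 2·5; sub 6 for 5: 2·6^6 + 2·6^2 + 2·6; = 93396; G_4 = 93396−1 = 93395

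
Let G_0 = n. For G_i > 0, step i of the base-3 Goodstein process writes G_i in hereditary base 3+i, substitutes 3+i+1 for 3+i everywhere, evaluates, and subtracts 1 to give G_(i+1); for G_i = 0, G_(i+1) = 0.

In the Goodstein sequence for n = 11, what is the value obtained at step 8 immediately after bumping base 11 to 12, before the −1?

G_0 = 11. HB_3(11) = 3^2 + 2. Bump = 18. G_1 = 17.
G_1 = 17. HB_4(17) = 4^2 + 1. Bump = 26. G_2 = 25.
G_2 = 25. HB_5(25) = 5^2. Bump = 36. G_3 = 35.
G_3 = 35. HB_6(35) = 5·6 + 5. Bump = 40. G_4 = 39.
G_4 = 39. HB_7(39) = 5·7 + 4. Bump = 44. G_5 = 43.
G_5 = 43. HB_8(43) = 5·8 + 3. Bump = 48. G_6 = 47.
G_6 = 47. HB_9(47) = 5·9 + 2. Bump = 52. G_7 = 51.
G_7 = 51. HB_10(51) = 5·10 + 1. Bump = 56. G_8 = 55.

60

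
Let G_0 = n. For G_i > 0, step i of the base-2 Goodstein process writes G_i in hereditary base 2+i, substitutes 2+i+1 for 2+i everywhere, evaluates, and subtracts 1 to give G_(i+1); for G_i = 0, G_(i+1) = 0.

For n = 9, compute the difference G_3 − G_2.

8819

9 —HB2→ 2^(2 + 1) + 1 —bump→ 3^(3 + 1) + 1 = 82 —(−1)→ 81
81 —HB3→ 3^(3 + 1) —bump→ 4^(4 + 1) = 1024 —(−1)→ 1023
1023 —HB4→ 3·4^4 + 3·4^3 + 3·4^2 + 3·4 + 3 —bump→ 3·5^5 + 3·5^3 + 3·5^2 + 3·5 + 3 = 9843 —(−1)→ 9842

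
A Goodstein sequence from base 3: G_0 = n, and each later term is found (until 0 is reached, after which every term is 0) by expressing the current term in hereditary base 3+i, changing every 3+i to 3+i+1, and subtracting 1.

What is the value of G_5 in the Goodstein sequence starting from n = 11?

43

G_0=11  [base 3] 3^2 + 2  →[3↦4]→  4^2 + 2 = 18  −1 ⇒ G_1=17
G_1=17  [base 4] 4^2 + 1  →[4↦5]→  5^2 + 1 = 26  −1 ⇒ G_2=25
G_2=25  [base 5] 5^2  →[5↦6]→  6^2 = 36  −1 ⇒ G_3=35
G_3=35  [base 6] 5·6 + 5  →[6↦7]→  5·7 + 5 = 40  −1 ⇒ G_4=39
G_4=39  [base 7] 5·7 + 4  →[7↦8]→  5·8 + 4 = 44  −1 ⇒ G_5=43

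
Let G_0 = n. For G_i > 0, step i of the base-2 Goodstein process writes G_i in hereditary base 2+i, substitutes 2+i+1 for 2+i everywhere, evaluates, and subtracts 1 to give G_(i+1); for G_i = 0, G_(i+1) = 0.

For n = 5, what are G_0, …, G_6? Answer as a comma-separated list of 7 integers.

G_0 = 5. HB_2(5) = 2^2 + 1. Bump = 28. G_1 = 27.
G_1 = 27. HB_3(27) = 3^3. Bump = 256. G_2 = 255.
G_2 = 255. HB_4(255) = 3·4^3 + 3·4^2 + 3·4 + 3. Bump = 468. G_3 = 467.
G_3 = 467. HB_5(467) = 3·5^3 + 3·5^2 + 3·5 + 2. Bump = 776. G_4 = 775.
G_4 = 775. HB_6(775) = 3·6^3 + 3·6^2 + 3·6 + 1. Bump = 1198. G_5 = 1197.
G_5 = 1197. HB_7(1197) = 3·7^3 + 3·7^2 + 3·7. Bump = 1752. G_6 = 1751.

5, 27, 255, 467, 775, 1197, 1751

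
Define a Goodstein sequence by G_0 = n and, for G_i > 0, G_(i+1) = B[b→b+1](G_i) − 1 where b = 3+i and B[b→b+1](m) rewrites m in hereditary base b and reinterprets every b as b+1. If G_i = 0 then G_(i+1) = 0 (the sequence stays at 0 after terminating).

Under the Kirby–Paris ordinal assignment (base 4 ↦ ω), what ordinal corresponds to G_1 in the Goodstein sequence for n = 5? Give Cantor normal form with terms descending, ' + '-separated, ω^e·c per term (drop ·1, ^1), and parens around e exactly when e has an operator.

ω + 1

base 3: 5 = 3 + 2; at 4: 4 + 2 = 6; next = 5
base 4: 5 = 4 + 1; at 5: 5 + 1 = 6; next = 5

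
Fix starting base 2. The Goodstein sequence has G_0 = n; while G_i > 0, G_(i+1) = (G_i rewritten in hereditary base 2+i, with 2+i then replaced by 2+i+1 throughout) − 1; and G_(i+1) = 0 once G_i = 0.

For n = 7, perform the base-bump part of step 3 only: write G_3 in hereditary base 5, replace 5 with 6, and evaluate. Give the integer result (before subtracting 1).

46658

step 0: 7 = 2^2 + 2 + 1; sub 3 for 2: 3^3 + 3 + 1; = 31; G_1 = 31−1 = 30
step 1: 30 = 3^3 + 3; sub 4 for 3: 4^4 + 4; = 260; G_2 = 260−1 = 259
step 2: 259 = 4^4 + 3; sub 5 for 4: 5^5 + 3; = 3128; G_3 = 3128−1 = 3127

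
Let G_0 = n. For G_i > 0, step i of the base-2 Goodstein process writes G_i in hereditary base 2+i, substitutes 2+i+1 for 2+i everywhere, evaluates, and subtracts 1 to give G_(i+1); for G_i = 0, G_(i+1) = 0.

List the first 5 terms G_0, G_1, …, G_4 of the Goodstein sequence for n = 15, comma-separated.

15, 111, 1283, 18752, 326593

base 2: 15 = 2^(2 + 1) + 2^2 + 2 + 1; at 3: 3^(3 + 1) + 3^3 + 3 + 1 = 112; next = 111
base 3: 111 = 3^(3 + 1) + 3^3 + 3; at 4: 4^(4 + 1) + 4^4 + 4 = 1284; next = 1283
base 4: 1283 = 4^(4 + 1) + 4^4 + 3; at 5: 5^(5 + 1) + 5^5 + 3 = 18753; next = 18752
base 5: 18752 = 5^(5 + 1) + 5^5 + 2; at 6: 6^(6 + 1) + 6^6 + 2 = 326594; next = 326593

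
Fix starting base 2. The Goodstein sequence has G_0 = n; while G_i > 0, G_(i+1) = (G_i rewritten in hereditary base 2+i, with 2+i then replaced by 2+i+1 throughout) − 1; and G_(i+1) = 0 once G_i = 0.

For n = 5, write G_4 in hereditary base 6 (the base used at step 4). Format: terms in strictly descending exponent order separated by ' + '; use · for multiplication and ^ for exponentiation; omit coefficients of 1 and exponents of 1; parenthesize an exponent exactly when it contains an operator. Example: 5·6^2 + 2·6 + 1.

[0] 5 ≡ 2^2 + 1 (base 2). Lift 3: 28. −1: 27.
[1] 27 ≡ 3^3 (base 3). Lift 4: 256. −1: 255.
[2] 255 ≡ 3·4^3 + 3·4^2 + 3·4 + 3 (base 4). Lift 5: 468. −1: 467.
[3] 467 ≡ 3·5^3 + 3·5^2 + 3·5 + 2 (base 5). Lift 6: 776. −1: 775.

3·6^3 + 3·6^2 + 3·6 + 1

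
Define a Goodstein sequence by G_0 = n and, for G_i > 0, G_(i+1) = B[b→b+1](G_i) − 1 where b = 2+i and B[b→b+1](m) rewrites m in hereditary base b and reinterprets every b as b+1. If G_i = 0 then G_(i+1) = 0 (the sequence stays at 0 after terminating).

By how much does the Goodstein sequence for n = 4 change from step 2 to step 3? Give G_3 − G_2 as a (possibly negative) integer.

(0) 4|_2 = 2^2 ↦ 3^3|_3 = 27 ⇒ 26
(1) 26|_3 = 2·3^2 + 2·3 + 2 ↦ 2·4^2 + 2·4 + 2|_4 = 42 ⇒ 41
(2) 41|_4 = 2·4^2 + 2·4 + 1 ↦ 2·5^2 + 2·5 + 1|_5 = 61 ⇒ 60

19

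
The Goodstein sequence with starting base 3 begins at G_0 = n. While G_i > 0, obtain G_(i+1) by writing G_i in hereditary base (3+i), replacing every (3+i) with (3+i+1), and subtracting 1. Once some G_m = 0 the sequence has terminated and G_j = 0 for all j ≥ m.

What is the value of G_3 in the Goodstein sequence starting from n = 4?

base 3: 4 = 3 + 1; at 4: 4 + 1 = 5; next = 4
base 4: 4 = 4; at 5: 5 = 5; next = 4
base 5: 4 = 4; at 6: 4 = 4; next = 3
base 6: 3 = 3; at 7: 3 = 3; next = 2

3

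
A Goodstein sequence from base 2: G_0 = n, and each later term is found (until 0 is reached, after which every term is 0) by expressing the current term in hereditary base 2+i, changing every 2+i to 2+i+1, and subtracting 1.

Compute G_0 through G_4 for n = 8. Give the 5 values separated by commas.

8, 80, 553, 6310, 93395

(0) 8|_2 = 2^(2 + 1) ↦ 3^(3 + 1)|_3 = 81 ⇒ 80
(1) 80|_3 = 2·3^3 + 2·3^2 + 2·3 + 2 ↦ 2·4^4 + 2·4^2 + 2·4 + 2|_4 = 554 ⇒ 553
(2) 553|_4 = 2·4^4 + 2·4^2 + 2·4 + 1 ↦ 2·5^5 + 2·5^2 + 2·5 + 1|_5 = 6311 ⇒ 6310
(3) 6310|_5 = 2·5^5 + 2·5^2 + 2·5 ↦ 2·6^6 + 2·6^2 + 2·6|_6 = 93396 ⇒ 93395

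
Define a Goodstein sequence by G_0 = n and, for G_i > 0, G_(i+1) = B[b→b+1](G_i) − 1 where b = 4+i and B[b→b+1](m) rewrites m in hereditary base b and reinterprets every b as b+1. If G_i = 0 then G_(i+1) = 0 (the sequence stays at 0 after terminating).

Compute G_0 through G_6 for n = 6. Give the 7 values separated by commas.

G_0=6  [base 4] 4 + 2  →[4↦5]→  5 + 2 = 7  −1 ⇒ G_1=6
G_1=6  [base 5] 5 + 1  →[5↦6]→  6 + 1 = 7  −1 ⇒ G_2=6
G_2=6  [base 6] 6  →[6↦7]→  7 = 7  −1 ⇒ G_3=6
G_3=6  [base 7] 6  →[7↦8]→  6 = 6  −1 ⇒ G_4=5
G_4=5  [base 8] 5  →[8↦9]→  5 = 5  −1 ⇒ G_5=4
G_5=4  [base 9] 4  →[9↦10]→  4 = 4  −1 ⇒ G_6=3

6, 6, 6, 6, 5, 4, 3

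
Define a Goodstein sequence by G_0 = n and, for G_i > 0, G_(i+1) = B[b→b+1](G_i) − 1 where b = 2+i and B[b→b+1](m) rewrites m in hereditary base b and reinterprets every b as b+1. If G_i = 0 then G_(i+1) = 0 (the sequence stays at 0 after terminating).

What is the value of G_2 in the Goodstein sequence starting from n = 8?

G_0 = 8. HB_2(8) = 2^(2 + 1). Bump = 81. G_1 = 80.
G_1 = 80. HB_3(80) = 2·3^3 + 2·3^2 + 2·3 + 2. Bump = 554. G_2 = 553.
G_2 = 553. HB_4(553) = 2·4^4 + 2·4^2 + 2·4 + 1. Bump = 6311. G_3 = 6310.

553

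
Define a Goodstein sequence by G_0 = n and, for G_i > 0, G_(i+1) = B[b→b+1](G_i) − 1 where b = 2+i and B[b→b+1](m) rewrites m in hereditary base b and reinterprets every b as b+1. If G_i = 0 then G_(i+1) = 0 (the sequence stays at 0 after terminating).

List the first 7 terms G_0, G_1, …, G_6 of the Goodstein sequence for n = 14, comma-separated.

14, 110, 1281, 18750, 326591, 5862840, 134404971

G_0=14  [base 2] 2^(2 + 1) + 2^2 + 2  →[2↦3]→  3^(3 + 1) + 3^3 + 3 = 111  −1 ⇒ G_1=110
G_1=110  [base 3] 3^(3 + 1) + 3^3 + 2  →[3↦4]→  4^(4 + 1) + 4^4 + 2 = 1282  −1 ⇒ G_2=1281
G_2=1281  [base 4] 4^(4 + 1) + 4^4 + 1  →[4↦5]→  5^(5 + 1) + 5^5 + 1 = 18751  −1 ⇒ G_3=18750
G_3=18750  [base 5] 5^(5 + 1) + 5^5  →[5↦6]→  6^(6 + 1) + 6^6 = 326592  −1 ⇒ G_4=326591
G_4=326591  [base 6] 6^(6 + 1) + 5·6^5 + 5·6^4 + 5·6^3 + 5·6^2 + 5·6 + 5  →[6↦7]→  7^(7 + 1) + 5·7^5 + 5·7^4 + 5·7^3 + 5·7^2 + 5·7 + 5 = 5862841  −1 ⇒ G_5=5862840
G_5=5862840  [base 7] 7^(7 + 1) + 5·7^5 + 5·7^4 + 5·7^3 + 5·7^2 + 5·7 + 4  →[7↦8]→  8^(8 + 1) + 5·8^5 + 5·8^4 + 5·8^3 + 5·8^2 + 5·8 + 4 = 134404972  −1 ⇒ G_6=134404971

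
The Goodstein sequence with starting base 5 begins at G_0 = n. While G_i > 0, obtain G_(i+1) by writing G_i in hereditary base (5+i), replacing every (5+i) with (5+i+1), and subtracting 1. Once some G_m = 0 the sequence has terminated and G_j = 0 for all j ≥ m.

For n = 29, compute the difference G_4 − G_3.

step 0: 29 = 5^2 + 4; sub 6 for 5: 6^2 + 4; = 40; G_1 = 40−1 = 39
step 1: 39 = 6^2 + 3; sub 7 for 6: 7^2 + 3; = 52; G_2 = 52−1 = 51
step 2: 51 = 7^2 + 2; sub 8 for 7: 8^2 + 2; = 66; G_3 = 66−1 = 65
step 3: 65 = 8^2 + 1; sub 9 for 8: 9^2 + 1; = 82; G_4 = 82−1 = 81

16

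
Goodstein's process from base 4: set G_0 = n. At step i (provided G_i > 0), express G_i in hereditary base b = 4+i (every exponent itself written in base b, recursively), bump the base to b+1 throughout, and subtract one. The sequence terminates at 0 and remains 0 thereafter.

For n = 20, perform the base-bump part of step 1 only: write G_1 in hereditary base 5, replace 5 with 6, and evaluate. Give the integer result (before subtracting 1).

40

20 —HB4→ 4^2 + 4 —bump→ 5^2 + 5 = 30 —(−1)→ 29
29 —HB5→ 5^2 + 4 —bump→ 6^2 + 4 = 40 —(−1)→ 39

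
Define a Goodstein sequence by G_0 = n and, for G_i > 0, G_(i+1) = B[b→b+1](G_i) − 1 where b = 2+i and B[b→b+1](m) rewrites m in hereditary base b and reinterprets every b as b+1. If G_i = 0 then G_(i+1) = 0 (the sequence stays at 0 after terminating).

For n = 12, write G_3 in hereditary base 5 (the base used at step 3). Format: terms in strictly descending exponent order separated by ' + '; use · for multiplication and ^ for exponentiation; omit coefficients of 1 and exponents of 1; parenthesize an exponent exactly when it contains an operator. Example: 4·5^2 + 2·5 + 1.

5^(5 + 1) + 2·5^2 + 2·5

base 2: 12 = 2^(2 + 1) + 2^2; at 3: 3^(3 + 1) + 3^3 = 108; next = 107
base 3: 107 = 3^(3 + 1) + 2·3^2 + 2·3 + 2; at 4: 4^(4 + 1) + 2·4^2 + 2·4 + 2 = 1066; next = 1065
base 4: 1065 = 4^(4 + 1) + 2·4^2 + 2·4 + 1; at 5: 5^(5 + 1) + 2·5^2 + 2·5 + 1 = 15686; next = 15685
base 5: 15685 = 5^(5 + 1) + 2·5^2 + 2·5; at 6: 6^(6 + 1) + 2·6^2 + 2·6 = 280020; next = 280019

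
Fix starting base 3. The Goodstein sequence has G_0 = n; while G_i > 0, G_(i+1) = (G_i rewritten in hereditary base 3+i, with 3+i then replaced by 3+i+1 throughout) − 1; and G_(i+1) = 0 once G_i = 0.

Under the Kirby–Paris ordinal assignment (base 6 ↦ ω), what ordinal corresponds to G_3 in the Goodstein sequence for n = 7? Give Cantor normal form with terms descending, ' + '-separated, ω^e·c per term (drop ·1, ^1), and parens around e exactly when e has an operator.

ω + 3

(0) 7|_3 = 2·3 + 1 ↦ 2·4 + 1|_4 = 9 ⇒ 8
(1) 8|_4 = 2·4 ↦ 2·5|_5 = 10 ⇒ 9
(2) 9|_5 = 5 + 4 ↦ 6 + 4|_6 = 10 ⇒ 9
(3) 9|_6 = 6 + 3 ↦ 7 + 3|_7 = 10 ⇒ 9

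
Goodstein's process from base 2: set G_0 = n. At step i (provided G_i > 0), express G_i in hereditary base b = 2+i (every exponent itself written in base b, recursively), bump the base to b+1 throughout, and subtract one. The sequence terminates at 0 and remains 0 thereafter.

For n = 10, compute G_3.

i=0: 10 = 2^(2 + 1) + 2 (b=2); 2→3: 3^(3 + 1) + 3 = 84; 84−1 = 83
i=1: 83 = 3^(3 + 1) + 2 (b=3); 3→4: 4^(4 + 1) + 2 = 1026; 1026−1 = 1025
i=2: 1025 = 4^(4 + 1) + 1 (b=4); 4→5: 5^(5 + 1) + 1 = 15626; 15626−1 = 15625
i=3: 15625 = 5^(5 + 1) (b=5); 5→6: 6^(6 + 1) = 279936; 279936−1 = 279935

15625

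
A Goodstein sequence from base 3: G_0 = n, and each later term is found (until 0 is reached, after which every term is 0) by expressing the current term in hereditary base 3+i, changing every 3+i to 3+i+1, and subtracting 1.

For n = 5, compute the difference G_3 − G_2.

0

(0) 5|_3 = 3 + 2 ↦ 4 + 2|_4 = 6 ⇒ 5
(1) 5|_4 = 4 + 1 ↦ 5 + 1|_5 = 6 ⇒ 5
(2) 5|_5 = 5 ↦ 6|_6 = 6 ⇒ 5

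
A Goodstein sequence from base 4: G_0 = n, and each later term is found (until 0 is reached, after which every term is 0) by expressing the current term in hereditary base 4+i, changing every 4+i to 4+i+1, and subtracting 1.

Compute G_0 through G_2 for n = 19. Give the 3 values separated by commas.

19, 27, 37

G_0 = 19. HB_4(19) = 4^2 + 3. Bump = 28. G_1 = 27.
G_1 = 27. HB_5(27) = 5^2 + 2. Bump = 38. G_2 = 37.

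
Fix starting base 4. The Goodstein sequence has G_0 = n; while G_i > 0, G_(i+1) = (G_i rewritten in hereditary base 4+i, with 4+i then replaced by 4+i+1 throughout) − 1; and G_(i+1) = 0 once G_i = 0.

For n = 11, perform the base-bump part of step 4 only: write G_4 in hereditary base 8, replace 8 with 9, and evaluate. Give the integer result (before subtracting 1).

base 4: 11 = 2·4 + 3; at 5: 2·5 + 3 = 13; next = 12
base 5: 12 = 2·5 + 2; at 6: 2·6 + 2 = 14; next = 13
base 6: 13 = 2·6 + 1; at 7: 2·7 + 1 = 15; next = 14
base 7: 14 = 2·7; at 8: 2·8 = 16; next = 15

16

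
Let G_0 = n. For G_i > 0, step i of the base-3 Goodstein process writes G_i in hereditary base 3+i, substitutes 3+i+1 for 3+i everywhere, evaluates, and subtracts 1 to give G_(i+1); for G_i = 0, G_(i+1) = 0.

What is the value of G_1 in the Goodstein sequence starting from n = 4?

4

base 3: 4 = 3 + 1; at 4: 4 + 1 = 5; next = 4
base 4: 4 = 4; at 5: 5 = 5; next = 4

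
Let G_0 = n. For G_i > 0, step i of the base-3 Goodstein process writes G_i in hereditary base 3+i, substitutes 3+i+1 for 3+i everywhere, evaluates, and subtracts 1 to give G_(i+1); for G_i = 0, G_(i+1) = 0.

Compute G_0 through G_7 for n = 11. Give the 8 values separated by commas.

11, 17, 25, 35, 39, 43, 47, 51

i=0: 11 = 3^2 + 2 (b=3); 3→4: 4^2 + 2 = 18; 18−1 = 17
i=1: 17 = 4^2 + 1 (b=4); 4→5: 5^2 + 1 = 26; 26−1 = 25
i=2: 25 = 5^2 (b=5); 5→6: 6^2 = 36; 36−1 = 35
i=3: 35 = 5·6 + 5 (b=6); 6→7: 5·7 + 5 = 40; 40−1 = 39
i=4: 39 = 5·7 + 4 (b=7); 7→8: 5·8 + 4 = 44; 44−1 = 43
i=5: 43 = 5·8 + 3 (b=8); 8→9: 5·9 + 3 = 48; 48−1 = 47
i=6: 47 = 5·9 + 2 (b=9); 9→10: 5·10 + 2 = 52; 52−1 = 51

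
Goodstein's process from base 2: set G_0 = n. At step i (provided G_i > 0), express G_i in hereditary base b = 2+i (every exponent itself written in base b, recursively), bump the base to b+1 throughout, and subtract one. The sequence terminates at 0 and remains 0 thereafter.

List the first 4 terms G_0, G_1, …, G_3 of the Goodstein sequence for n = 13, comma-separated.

13, 108, 1279, 16092

step 0: 13 = 2^(2 + 1) + 2^2 + 1; sub 3 for 2: 3^(3 + 1) + 3^3 + 1; = 109; G_1 = 109−1 = 108
step 1: 108 = 3^(3 + 1) + 3^3; sub 4 for 3: 4^(4 + 1) + 4^4; = 1280; G_2 = 1280−1 = 1279
step 2: 1279 = 4^(4 + 1) + 3·4^3 + 3·4^2 + 3·4 + 3; sub 5 for 4: 5^(5 + 1) + 3·5^3 + 3·5^2 + 3·5 + 3; = 16093; G_3 = 16093−1 = 16092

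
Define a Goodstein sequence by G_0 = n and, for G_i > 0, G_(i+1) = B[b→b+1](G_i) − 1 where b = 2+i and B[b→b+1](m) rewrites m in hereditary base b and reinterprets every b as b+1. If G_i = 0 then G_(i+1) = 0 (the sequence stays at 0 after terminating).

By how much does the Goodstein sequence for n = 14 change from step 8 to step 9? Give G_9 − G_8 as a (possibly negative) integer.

3038428706945

step 0: 14 = 2^(2 + 1) + 2^2 + 2; sub 3 for 2: 3^(3 + 1) + 3^3 + 3; = 111; G_1 = 111−1 = 110
step 1: 110 = 3^(3 + 1) + 3^3 + 2; sub 4 for 3: 4^(4 + 1) + 4^4 + 2; = 1282; G_2 = 1282−1 = 1281
step 2: 1281 = 4^(4 + 1) + 4^4 + 1; sub 5 for 4: 5^(5 + 1) + 5^5 + 1; = 18751; G_3 = 18751−1 = 18750
step 3: 18750 = 5^(5 + 1) + 5^5; sub 6 for 5: 6^(6 + 1) + 6^6; = 326592; G_4 = 326592−1 = 326591
step 4: 326591 = 6^(6 + 1) + 5·6^5 + 5·6^4 + 5·6^3 + 5·6^2 + 5·6 + 5; sub 7 for 6: 7^(7 + 1) + 5·7^5 + 5·7^4 + 5·7^3 + 5·7^2 + 5·7 + 5; = 5862841; G_5 = 5862841−1 = 5862840
step 5: 5862840 = 7^(7 + 1) + 5·7^5 + 5·7^4 + 5·7^3 + 5·7^2 + 5·7 + 4; sub 8 for 7: 8^(8 + 1) + 5·8^5 + 5·8^4 + 5·8^3 + 5·8^2 + 5·8 + 4; = 134404972; G_6 = 134404972−1 = 134404971
step 6: 134404971 = 8^(8 + 1) + 5·8^5 + 5·8^4 + 5·8^3 + 5·8^2 + 5·8 + 3; sub 9 for 8: 9^(9 + 1) + 5·9^5 + 5·9^4 + 5·9^3 + 5·9^2 + 5·9 + 3; = 3487116549; G_7 = 3487116549−1 = 3487116548
step 7: 3487116548 = 9^(9 + 1) + 5·9^5 + 5·9^4 + 5·9^3 + 5·9^2 + 5·9 + 2; sub 10 for 9: 10^(10 + 1) + 5·10^5 + 5·10^4 + 5·10^3 + 5·10^2 + 5·10 + 2; = 100000555552; G_8 = 100000555552−1 = 100000555551
step 8: 100000555551 = 10^(10 + 1) + 5·10^5 + 5·10^4 + 5·10^3 + 5·10^2 + 5·10 + 1; sub 11 for 10: 11^(11 + 1) + 5·11^5 + 5·11^4 + 5·11^3 + 5·11^2 + 5·11 + 1; = 3138429262497; G_9 = 3138429262497−1 = 3138429262496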